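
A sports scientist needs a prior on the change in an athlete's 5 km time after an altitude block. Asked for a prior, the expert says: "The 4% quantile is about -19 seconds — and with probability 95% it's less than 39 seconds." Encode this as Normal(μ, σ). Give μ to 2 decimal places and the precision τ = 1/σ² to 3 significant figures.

For Normal(μ,σ), the p-quantile is μ + z_p·σ. Here z_{0.04} = -1.751, z_{0.95} = 1.645.
So -19 = μ − 1.751σ and 39 = μ + 1.645σ.
Subtracting: σ = (39 − -19)/(1.645 − (-1.751)) = 17.08.
Then μ = -19 − (-1.751)·17.08 = 10.90.
Precision τ = 1/σ² = 1/17.08² = 0.00343.

μ = 10.90, τ = 0.00343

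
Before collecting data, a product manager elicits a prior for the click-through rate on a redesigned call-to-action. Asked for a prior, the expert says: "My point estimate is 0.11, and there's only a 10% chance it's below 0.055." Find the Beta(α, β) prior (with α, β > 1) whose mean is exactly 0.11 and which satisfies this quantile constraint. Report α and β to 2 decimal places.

α ≈ 4.85, β ≈ 39.23

With mean 0.11 fixed, write α = 0.11s, β = 0.89s where s = α+β.
Need P(θ < 0.055) = 0.1 under Beta(0.11s, 0.89s). Normal approximation: (q−m)/√(m(1−m)/s) ≈ z_{0.1} = -1.28, so s ≈ 0.11·0.89·(-1.28)²/(0.055−0.11)² = 53.2.
At s = 53.2: P(θ<0.055) ≈ 0.076. Adjusting to match 0.1 gives s ≈ 44.08.
So α = 0.11·44.08 ≈ 4.85, β = 0.89·44.08 ≈ 39.23.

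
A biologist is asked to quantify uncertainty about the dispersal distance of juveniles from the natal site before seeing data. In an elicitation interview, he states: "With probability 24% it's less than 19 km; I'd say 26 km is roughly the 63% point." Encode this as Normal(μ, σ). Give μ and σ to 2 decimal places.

μ = 23.76, σ = 6.74

For Normal(μ,σ), the p-quantile is μ + z_p·σ. Here z_{0.24} = -0.7063, z_{0.63} = 0.3319.
So 19 = μ − 0.7063σ and 26 = μ + 0.3319σ.
Subtracting: σ = (26 − 19)/(0.3319 − (-0.7063)) = 6.74.
Then μ = 19 − (-0.7063)·6.74 = 23.76.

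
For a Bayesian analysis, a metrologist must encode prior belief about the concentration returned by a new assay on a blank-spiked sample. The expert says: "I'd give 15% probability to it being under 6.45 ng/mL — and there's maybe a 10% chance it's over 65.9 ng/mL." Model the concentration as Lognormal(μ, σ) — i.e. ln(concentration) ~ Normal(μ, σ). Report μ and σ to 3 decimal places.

μ ≈ 2.903, σ ≈ 1.003

If T ~ Lognormal(μ,σ) then ln T ~ Normal(μ,σ), so the p-quantile of ln T is μ + z_p·σ.
ln(6.45) = 1.864 and ln(65.9) = 4.188; z_{0.15} = -1.036, z_{0.9} = 1.282.
σ = (4.188 − 1.864)/(1.282 − (-1.036)) = 1.003.
μ = 1.864 − (-1.036)·1.003 = 2.903.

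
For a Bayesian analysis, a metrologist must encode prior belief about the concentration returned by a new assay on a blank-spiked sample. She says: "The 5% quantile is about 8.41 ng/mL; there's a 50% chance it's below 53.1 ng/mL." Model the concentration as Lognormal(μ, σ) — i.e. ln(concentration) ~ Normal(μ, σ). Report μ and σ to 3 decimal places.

If T ~ Lognormal(μ,σ) then ln T ~ Normal(μ,σ), so the p-quantile of ln T is μ + z_p·σ.
ln(8.41) = 2.129 and ln(53.1) = 3.972; z_{0.05} = -1.645, z_{0.5} = 0.
σ = (3.972 − 2.129)/(0 − (-1.645)) = 1.120.
μ = 2.129 − (-1.645)·1.120 = 3.972.

μ ≈ 3.972, σ ≈ 1.120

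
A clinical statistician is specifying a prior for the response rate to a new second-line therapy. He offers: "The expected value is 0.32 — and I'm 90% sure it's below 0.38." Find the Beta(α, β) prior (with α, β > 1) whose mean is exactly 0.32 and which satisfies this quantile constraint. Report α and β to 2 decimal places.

With mean 0.32 fixed, write α = 0.32s, β = 0.68s where s = α+β.
Need P(θ < 0.38) = 0.9 under Beta(0.32s, 0.68s). Normal approximation: (q−m)/√(m(1−m)/s) ≈ z_{0.9} = 1.28, so s ≈ 0.32·0.68·(1.28)²/(0.38−0.32)² = 99.3.
At s = 99.3: P(θ<0.38) ≈ 0.898. Adjusting to match 0.9 gives s ≈ 101.37.
So α = 0.32·101.37 ≈ 32.44, β = 0.68·101.37 ≈ 68.93.

α ≈ 32.44, β ≈ 68.93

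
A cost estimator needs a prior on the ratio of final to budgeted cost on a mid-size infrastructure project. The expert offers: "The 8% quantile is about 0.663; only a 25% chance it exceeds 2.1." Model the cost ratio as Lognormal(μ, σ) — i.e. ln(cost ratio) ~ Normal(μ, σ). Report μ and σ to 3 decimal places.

μ ≈ 0.368, σ ≈ 0.554

If T ~ Lognormal(μ,σ) then ln T ~ Normal(μ,σ), so the p-quantile of ln T is μ + z_p·σ.
ln(0.663) = -0.411 and ln(2.1) = 0.7419; z_{0.08} = -1.405, z_{0.75} = 0.6745.
σ = (0.7419 − -0.411)/(0.6745 − (-1.405)) = 0.554.
μ = -0.411 − (-1.405)·0.554 = 0.368.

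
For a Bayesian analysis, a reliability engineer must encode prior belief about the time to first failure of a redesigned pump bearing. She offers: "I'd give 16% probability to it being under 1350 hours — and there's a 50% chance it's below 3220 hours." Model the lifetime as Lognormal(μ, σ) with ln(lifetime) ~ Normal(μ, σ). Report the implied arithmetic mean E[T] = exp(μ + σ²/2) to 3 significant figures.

E[T] ≈ 4720 hours

If T ~ Lognormal(μ,σ) then ln T ~ Normal(μ,σ), so the p-quantile of ln T is μ + z_p·σ.
ln(1350) = 7.208 and ln(3220) = 8.077; z_{0.16} = -0.9945, z_{0.5} = 0.
σ = (8.077 − 7.208)/(0 − (-0.9945)) = 0.874.
μ = 7.208 − (-0.9945)·0.874 = 8.077.
E[T] = exp(μ + σ²/2) = exp(8.077 + 0.3820) = 4720 hours.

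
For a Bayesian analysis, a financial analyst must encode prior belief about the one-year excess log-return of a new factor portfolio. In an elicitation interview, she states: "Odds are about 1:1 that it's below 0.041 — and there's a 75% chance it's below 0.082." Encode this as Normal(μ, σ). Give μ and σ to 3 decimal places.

For Normal(μ,σ), the p-quantile is μ + z_p·σ. Here z_{0.5} = 0, z_{0.75} = 0.6745.
So 0.041 = μ + 0σ and 0.082 = μ + 0.6745σ.
Subtracting: σ = (0.082 − 0.041)/(0.6745 − (0)) = 0.061.
Then μ = 0.041 − (0)·0.061 = 0.041.

μ = 0.041, σ = 0.061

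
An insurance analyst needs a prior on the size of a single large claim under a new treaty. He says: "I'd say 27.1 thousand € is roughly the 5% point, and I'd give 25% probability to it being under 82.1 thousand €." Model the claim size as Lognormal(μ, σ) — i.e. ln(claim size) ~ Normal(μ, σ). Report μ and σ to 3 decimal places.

μ ≈ 5.178, σ ≈ 1.142

If T ~ Lognormal(μ,σ) then ln T ~ Normal(μ,σ), so the p-quantile of ln T is μ + z_p·σ.
ln(27.1) = 3.3 and ln(82.1) = 4.408; z_{0.05} = -1.645, z_{0.25} = -0.6745.
σ = (4.408 − 3.3)/(-0.6745 − (-1.645)) = 1.142.
μ = 3.3 − (-1.645)·1.142 = 5.178.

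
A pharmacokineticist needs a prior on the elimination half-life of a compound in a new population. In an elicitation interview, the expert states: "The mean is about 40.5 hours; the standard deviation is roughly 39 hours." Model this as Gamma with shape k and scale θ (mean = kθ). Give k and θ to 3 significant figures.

k ≈ 1.08, θ ≈ 37.6

For Gamma(k, scale θ): mean = kθ, variance = kθ², so CV = 1/√k.
CV = SD/mean = 39/40.5 = 0.963, hence k = 1/CV² = 1.08.
Then θ = mean/k = 40.5/1.08 = 37.6.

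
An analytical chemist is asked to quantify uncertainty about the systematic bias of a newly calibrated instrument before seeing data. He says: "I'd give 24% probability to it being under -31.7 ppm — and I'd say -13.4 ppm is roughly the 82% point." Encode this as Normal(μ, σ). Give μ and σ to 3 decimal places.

The p-quantile of Normal(μ,σ) is μ + z_p·σ, with z_{0.24} = -0.7063 and z_{0.82} = 0.9154.
Eliminate σ: μ = (z₂·x₁ − z₁·x₂)/(z₂ − z₁) = (0.9154·-31.7 − (-0.7063)·-13.4)/1.622 = -23.730.
Then σ = (x₂ − x₁)/(z₂ − z₁) = (-13.4 − -31.7)/1.622 = 11.285.

μ = -23.730, σ = 11.285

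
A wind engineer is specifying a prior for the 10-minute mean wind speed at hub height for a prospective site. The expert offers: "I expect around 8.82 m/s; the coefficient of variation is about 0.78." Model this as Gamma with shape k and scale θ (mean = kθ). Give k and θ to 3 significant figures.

k ≈ 1.64, θ ≈ 5.37

For Gamma(k, scale θ): mean = kθ, variance = kθ², so CV = 1/√k.
CV = 0.78, hence k = 1/CV² = 1.64.
Then θ = mean/k = 8.82/1.64 = 5.37.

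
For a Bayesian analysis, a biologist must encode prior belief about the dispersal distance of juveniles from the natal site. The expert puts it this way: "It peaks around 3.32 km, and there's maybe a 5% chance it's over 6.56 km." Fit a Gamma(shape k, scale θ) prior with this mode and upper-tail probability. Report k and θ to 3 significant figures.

k ≈ 6.98, θ ≈ 0.555

Gamma(k,θ) with k>1 has mode (k−1)θ, so θ = 3.32/(k−1).
Need P(X < 6.56) = 0.95 with θ tied to k this way. Start at k = 2, θ = 3.32: P(X<6.56) ≈ 0.587.
Too low — raise k to concentrate. Iterating converges to k ≈ 6.98.
Then θ = 3.32/(6.98−1) ≈ 0.555.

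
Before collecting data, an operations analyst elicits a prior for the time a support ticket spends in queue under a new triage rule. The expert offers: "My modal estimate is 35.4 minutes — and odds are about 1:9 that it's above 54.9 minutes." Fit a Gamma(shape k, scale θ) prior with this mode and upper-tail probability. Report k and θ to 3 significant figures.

k ≈ 10.7, θ ≈ 3.64

Gamma(k,θ) with k>1 has mode (k−1)θ, so θ = 35.4/(k−1).
Need P(X < 54.9) = 0.9 with θ tied to k this way. Start at k = 2, θ = 35.4: P(X<54.9) ≈ 0.459.
Too low — raise k to concentrate. Iterating converges to k ≈ 10.7.
Then θ = 35.4/(10.7−1) ≈ 3.64.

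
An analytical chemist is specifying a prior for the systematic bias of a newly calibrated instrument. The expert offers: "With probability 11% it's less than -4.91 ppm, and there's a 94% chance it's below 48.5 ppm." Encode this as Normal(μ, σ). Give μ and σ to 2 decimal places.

The p-quantile of Normal(μ,σ) is μ + z_p·σ, with z_{0.11} = -1.227 and z_{0.94} = 1.555.
Eliminate σ: μ = (z₂·x₁ − z₁·x₂)/(z₂ − z₁) = (1.555·-4.91 − (-1.227)·48.5)/2.781 = 18.64.
Then σ = (x₂ − x₁)/(z₂ − z₁) = (48.5 − -4.91)/2.781 = 19.20.

μ = 18.64, σ = 19.20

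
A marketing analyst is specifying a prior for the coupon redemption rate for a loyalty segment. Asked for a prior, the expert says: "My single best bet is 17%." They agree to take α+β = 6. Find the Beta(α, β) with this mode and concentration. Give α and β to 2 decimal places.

For α,β > 1 the Beta mode is (α−1)/(α+β−2). With α+β = 6, the mode is (α−1)/4.
Set (α−1)/4 = 0.17 → α = 1 + 0.17·4 = 1.68.
β = 6 − α = 4.32.

α = 1.68, β = 4.32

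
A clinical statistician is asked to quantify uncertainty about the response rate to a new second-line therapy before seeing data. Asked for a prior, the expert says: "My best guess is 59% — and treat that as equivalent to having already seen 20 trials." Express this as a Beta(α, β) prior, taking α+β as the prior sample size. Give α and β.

α = 11.8, β = 8.2

Under the effective-sample-size interpretation, Beta(α, β) has prior mean α/(α+β) and prior sample size α+β.
So α+β = 20 and α/(α+β) = 0.59, giving α = 0.59·20 = 11.8 and β = 20 − 11.8 = 8.2.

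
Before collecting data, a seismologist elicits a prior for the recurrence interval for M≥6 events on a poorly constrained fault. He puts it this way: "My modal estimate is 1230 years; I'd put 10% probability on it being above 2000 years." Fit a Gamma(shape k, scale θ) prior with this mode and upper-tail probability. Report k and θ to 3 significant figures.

Gamma(k,θ) with k>1 has mode (k−1)θ, so θ = 1230/(k−1).
Need P(X < 2000) = 0.9 with θ tied to k this way. Start at k = 2, θ = 1230: P(X<2000) ≈ 0.483.
Too low — raise k to concentrate. Iterating converges to k ≈ 8.97.
Then θ = 1230/(8.97−1) ≈ 154.

k ≈ 8.97, θ ≈ 154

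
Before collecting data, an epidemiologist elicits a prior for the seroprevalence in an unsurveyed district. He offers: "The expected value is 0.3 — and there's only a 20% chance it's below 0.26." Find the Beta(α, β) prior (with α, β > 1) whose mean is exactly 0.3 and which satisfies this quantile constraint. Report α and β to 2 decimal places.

With mean 0.3 fixed, write α = 0.3s, β = 0.7s where s = α+β.
Need P(θ < 0.26) = 0.2 under Beta(0.3s, 0.7s). Normal approximation: (q−m)/√(m(1−m)/s) ≈ z_{0.2} = -0.842, so s ≈ 0.3·0.7·(-0.842)²/(0.26−0.3)² = 93.0.
At s = 93.0: P(θ<0.26) ≈ 0.202. Adjusting to match 0.2 gives s ≈ 94.75.
So α = 0.3·94.75 ≈ 28.43, β = 0.7·94.75 ≈ 66.33.

α ≈ 28.43, β ≈ 66.33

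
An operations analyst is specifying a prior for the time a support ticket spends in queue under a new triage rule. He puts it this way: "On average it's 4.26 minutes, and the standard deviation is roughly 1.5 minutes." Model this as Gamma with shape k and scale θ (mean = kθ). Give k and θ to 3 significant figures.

k ≈ 8.07, θ ≈ 0.528

For Gamma(k, scale θ): mean = kθ, variance = kθ², so CV = 1/√k.
CV = SD/mean = 1.5/4.26 = 0.3521, hence k = 1/CV² = 8.07.
Then θ = mean/k = 4.26/8.07 = 0.528.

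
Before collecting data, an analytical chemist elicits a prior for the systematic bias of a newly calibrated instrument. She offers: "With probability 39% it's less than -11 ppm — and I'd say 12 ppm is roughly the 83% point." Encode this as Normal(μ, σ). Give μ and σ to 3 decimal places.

μ = -5.792, σ = 18.646

The p-quantile of Normal(μ,σ) is μ + z_p·σ, with z_{0.39} = -0.2793 and z_{0.83} = 0.9542.
Eliminate σ: μ = (z₂·x₁ − z₁·x₂)/(z₂ − z₁) = (0.9542·-11 − (-0.2793)·12)/1.233 = -5.792.
Then σ = (x₂ − x₁)/(z₂ − z₁) = (12 − -11)/1.233 = 18.646.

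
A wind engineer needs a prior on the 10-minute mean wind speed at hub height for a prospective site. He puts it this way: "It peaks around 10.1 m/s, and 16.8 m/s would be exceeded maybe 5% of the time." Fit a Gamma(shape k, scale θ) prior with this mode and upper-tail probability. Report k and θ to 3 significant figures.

Gamma(k,θ) with k>1 has mode (k−1)θ, so θ = 10.1/(k−1).
Need P(X < 16.8) = 0.95 with θ tied to k this way. Start at k = 2, θ = 10.1: P(X<16.8) ≈ 0.495.
Too low — raise k to concentrate. Iterating converges to k ≈ 11.8.
Then θ = 10.1/(11.8−1) ≈ 0.936.

k ≈ 11.8, θ ≈ 0.936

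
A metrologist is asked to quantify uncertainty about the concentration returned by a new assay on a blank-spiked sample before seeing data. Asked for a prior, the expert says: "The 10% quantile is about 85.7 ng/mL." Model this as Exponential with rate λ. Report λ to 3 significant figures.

P(T < 85.7) = 1 − e^(−λ·85.7) = 0.1, so λ = −ln(1−0.1)/85.7 = −ln(0.9)/85.7 = 0.00123.

λ ≈ 0.00123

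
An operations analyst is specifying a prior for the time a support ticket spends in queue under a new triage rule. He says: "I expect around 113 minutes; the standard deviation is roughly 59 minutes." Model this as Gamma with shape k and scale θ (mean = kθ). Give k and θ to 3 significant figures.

For Gamma(k, scale θ): mean = kθ, variance = kθ², so CV = 1/√k.
CV = SD/mean = 59/113 = 0.5221, hence k = 1/CV² = 3.67.
Then θ = mean/k = 113/3.67 = 30.8.

k ≈ 3.67, θ ≈ 30.8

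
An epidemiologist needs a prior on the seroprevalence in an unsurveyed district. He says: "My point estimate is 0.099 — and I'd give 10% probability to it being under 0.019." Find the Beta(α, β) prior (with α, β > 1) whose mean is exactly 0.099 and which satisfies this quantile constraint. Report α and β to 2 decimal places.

With mean 0.099 fixed, write α = 0.099s, β = 0.901s where s = α+β.
Need P(θ < 0.019) = 0.1 under Beta(0.099s, 0.901s). Normal approximation: (q−m)/√(m(1−m)/s) ≈ z_{0.1} = -1.28, so s ≈ 0.099·0.901·(-1.28)²/(0.019−0.099)² = 22.9.
At s = 22.9: P(θ<0.019) ≈ 0.038. Adjusting to match 0.1 gives s ≈ 14.07.
So α = 0.099·14.07 ≈ 1.39, β = 0.901·14.07 ≈ 12.68.

α ≈ 1.39, β ≈ 12.68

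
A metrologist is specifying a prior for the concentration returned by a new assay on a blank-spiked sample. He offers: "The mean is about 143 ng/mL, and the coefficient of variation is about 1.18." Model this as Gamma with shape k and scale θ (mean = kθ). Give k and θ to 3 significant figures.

k ≈ 0.718, θ ≈ 199

For Gamma(k, scale θ): mean = kθ, variance = kθ², so CV = 1/√k.
CV = 1.18, hence k = 1/CV² = 0.718.
Then θ = mean/k = 143/0.718 = 199.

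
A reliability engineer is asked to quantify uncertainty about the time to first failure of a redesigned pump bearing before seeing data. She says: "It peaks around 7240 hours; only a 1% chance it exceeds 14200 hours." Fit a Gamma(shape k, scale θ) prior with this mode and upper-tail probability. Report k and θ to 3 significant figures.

k ≈ 11.9, θ ≈ 666

Gamma(k,θ) with k>1 has mode (k−1)θ, so θ = 7240/(k−1).
Need P(X < 14200) = 0.99 with θ tied to k this way. Start at k = 2, θ = 7240: P(X<14200) ≈ 0.583.
Too low — raise k to concentrate. Iterating converges to k ≈ 11.9.
Then θ = 7240/(11.9−1) ≈ 666.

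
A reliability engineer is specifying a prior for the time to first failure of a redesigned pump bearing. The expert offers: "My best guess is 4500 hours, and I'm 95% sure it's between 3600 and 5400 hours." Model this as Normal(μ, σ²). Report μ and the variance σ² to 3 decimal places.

A symmetric 95% interval runs μ ± z·σ with z = 1.96.
Half-width = 900, so σ = 900/1.96 = 459.1921 and σ² = 210857.395.
μ is the stated best guess, 4500.000.

μ = 4500.000, σ² = 210857.395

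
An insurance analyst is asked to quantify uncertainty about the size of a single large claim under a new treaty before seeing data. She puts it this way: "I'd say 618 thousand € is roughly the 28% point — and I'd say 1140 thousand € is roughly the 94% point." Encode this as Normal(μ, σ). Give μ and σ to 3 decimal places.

The p-quantile of Normal(μ,σ) is μ + z_p·σ, with z_{0.28} = -0.5828 and z_{0.94} = 1.555.
Eliminate σ: μ = (z₂·x₁ − z₁·x₂)/(z₂ − z₁) = (1.555·618 − (-0.5828)·1140)/2.138 = 760.328.
Then σ = (x₂ − x₁)/(z₂ − z₁) = (1140 − 618)/2.138 = 244.197.

μ = 760.328, σ = 244.197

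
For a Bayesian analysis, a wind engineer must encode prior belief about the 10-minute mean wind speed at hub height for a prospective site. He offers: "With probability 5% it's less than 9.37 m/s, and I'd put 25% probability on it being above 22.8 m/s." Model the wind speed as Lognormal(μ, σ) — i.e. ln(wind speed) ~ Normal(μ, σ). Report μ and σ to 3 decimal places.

If T ~ Lognormal(μ,σ) then ln T ~ Normal(μ,σ), so the p-quantile of ln T is μ + z_p·σ.
ln(9.37) = 2.238 and ln(22.8) = 3.127; z_{0.05} = -1.645, z_{0.75} = 0.6745.
σ = (3.127 − 2.238)/(0.6745 − (-1.645)) = 0.383.
μ = 2.238 − (-1.645)·0.383 = 2.868.

μ ≈ 2.868, σ ≈ 0.383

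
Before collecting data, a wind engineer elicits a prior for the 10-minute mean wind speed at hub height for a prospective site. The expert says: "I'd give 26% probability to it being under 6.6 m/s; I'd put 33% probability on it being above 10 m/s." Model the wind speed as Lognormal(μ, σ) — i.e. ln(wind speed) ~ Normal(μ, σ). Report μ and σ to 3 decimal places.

If T ~ Lognormal(μ,σ) then ln T ~ Normal(μ,σ), so the p-quantile of ln T is μ + z_p·σ.
ln(6.6) = 1.887 and ln(10) = 2.303; z_{0.26} = -0.6433, z_{0.67} = 0.4399.
σ = (2.303 − 1.887)/(0.4399 − (-0.6433)) = 0.384.
μ = 1.887 − (-0.6433)·0.384 = 2.134.

μ ≈ 2.134, σ ≈ 0.384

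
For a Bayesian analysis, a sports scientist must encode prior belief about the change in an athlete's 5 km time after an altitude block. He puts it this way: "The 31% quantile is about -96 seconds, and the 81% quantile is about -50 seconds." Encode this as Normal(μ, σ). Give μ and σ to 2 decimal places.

The p-quantile of Normal(μ,σ) is μ + z_p·σ, with z_{0.31} = -0.4959 and z_{0.81} = 0.8779.
Eliminate σ: μ = (z₂·x₁ − z₁·x₂)/(z₂ − z₁) = (0.8779·-96 − (-0.4959)·-50)/1.374 = -79.40.
Then σ = (x₂ − x₁)/(z₂ − z₁) = (-50 − -96)/1.374 = 33.49.

μ = -79.40, σ = 33.49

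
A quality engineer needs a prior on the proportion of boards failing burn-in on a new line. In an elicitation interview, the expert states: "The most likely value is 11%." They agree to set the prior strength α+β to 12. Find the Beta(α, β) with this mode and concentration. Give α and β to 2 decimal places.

For α,β > 1 the Beta mode is (α−1)/(α+β−2). With α+β = 12, the mode is (α−1)/10.
Set (α−1)/10 = 0.11 → α = 1 + 0.11·10 = 2.10.
β = 12 − α = 9.90.

α = 2.10, β = 9.90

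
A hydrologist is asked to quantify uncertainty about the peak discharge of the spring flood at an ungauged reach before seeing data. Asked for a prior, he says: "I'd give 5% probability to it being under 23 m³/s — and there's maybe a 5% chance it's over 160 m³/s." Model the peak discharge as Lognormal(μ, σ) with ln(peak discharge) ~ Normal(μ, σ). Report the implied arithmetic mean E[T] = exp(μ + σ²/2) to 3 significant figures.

E[T] ≈ 72.2 m³/s

If T ~ Lognormal(μ,σ) then ln T ~ Normal(μ,σ), so the p-quantile of ln T is μ + z_p·σ.
ln(23) = 3.135 and ln(160) = 5.075; z_{0.05} = -1.645, z_{0.95} = 1.645.
σ = (5.075 − 3.135)/(1.645 − (-1.645)) = 0.590.
μ = 3.135 − (-1.645)·0.590 = 4.105.
E[T] = exp(μ + σ²/2) = exp(4.105 + 0.1738) = 72.2 m³/s.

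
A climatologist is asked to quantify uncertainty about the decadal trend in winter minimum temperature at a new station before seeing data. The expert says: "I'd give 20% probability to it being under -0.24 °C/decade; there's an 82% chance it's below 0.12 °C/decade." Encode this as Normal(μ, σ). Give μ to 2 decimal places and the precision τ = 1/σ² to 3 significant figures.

For Normal(μ,σ), the p-quantile is μ + z_p·σ. Here z_{0.2} = -0.8416, z_{0.82} = 0.9154.
So -0.24 = μ − 0.8416σ and 0.12 = μ + 0.9154σ.
Subtracting: σ = (0.12 − -0.24)/(0.9154 − (-0.8416)) = 0.20.
Then μ = -0.24 − (-0.8416)·0.20 = -0.07.
Precision τ = 1/σ² = 1/0.2049² = 23.8.

μ = -0.07, τ = 23.8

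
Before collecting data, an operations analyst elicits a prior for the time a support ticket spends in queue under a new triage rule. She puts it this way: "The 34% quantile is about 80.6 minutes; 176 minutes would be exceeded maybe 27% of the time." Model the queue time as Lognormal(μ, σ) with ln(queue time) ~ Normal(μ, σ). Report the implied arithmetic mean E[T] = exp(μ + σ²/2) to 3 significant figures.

E[T] ≈ 147 minutes

If T ~ Lognormal(μ,σ) then ln T ~ Normal(μ,σ), so the p-quantile of ln T is μ + z_p·σ.
ln(80.6) = 4.389 and ln(176) = 5.17; z_{0.34} = -0.4125, z_{0.73} = 0.6128.
σ = (5.17 − 4.389)/(0.6128 − (-0.4125)) = 0.762.
μ = 4.389 − (-0.4125)·0.762 = 4.704.
E[T] = exp(μ + σ²/2) = exp(4.704 + 0.2901) = 147 minutes.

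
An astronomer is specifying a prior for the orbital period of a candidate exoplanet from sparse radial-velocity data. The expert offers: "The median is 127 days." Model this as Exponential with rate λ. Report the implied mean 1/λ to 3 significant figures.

mean ≈ 183 days

Exponential median = ln 2 / λ, so λ = ln 2 / 127.0 = 0.00546.
Mean = 1/λ = 183 days.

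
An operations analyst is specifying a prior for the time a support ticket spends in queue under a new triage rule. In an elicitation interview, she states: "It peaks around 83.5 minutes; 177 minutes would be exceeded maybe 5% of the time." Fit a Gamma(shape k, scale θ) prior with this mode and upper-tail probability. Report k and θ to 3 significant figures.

Gamma(k,θ) with k>1 has mode (k−1)θ, so θ = 83.5/(k−1).
Need P(X < 177) = 0.95 with θ tied to k this way. Start at k = 2, θ = 83.5: P(X<177) ≈ 0.625.
Too low — raise k to concentrate. Iterating converges to k ≈ 5.89.
Then θ = 83.5/(5.89−1) ≈ 17.1.

k ≈ 5.89, θ ≈ 17.1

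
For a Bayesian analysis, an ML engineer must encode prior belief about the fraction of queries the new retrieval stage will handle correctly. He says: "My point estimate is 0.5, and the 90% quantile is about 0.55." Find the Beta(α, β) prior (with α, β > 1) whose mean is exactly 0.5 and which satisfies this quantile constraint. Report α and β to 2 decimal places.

α ≈ 81.96, β ≈ 81.96

With mean 0.5 fixed, write α = 0.5s, β = 0.5s where s = α+β.
Need P(θ < 0.55) = 0.9 under Beta(0.5s, 0.5s). Normal approximation: (q−m)/√(m(1−m)/s) ≈ z_{0.9} = 1.28, so s ≈ 0.5·0.5·(1.28)²/(0.55−0.5)² = 164.2.
At s = 164.2: P(θ<0.55) ≈ 0.900. Adjusting to match 0.9 gives s ≈ 163.91.
So α = 0.5·163.91 ≈ 81.96, β = 0.5·163.91 ≈ 81.96.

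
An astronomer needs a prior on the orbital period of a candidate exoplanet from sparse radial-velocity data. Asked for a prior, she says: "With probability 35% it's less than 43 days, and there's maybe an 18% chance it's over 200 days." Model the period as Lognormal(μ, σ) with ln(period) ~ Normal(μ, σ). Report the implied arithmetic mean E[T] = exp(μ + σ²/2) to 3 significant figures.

E[T] ≈ 136 days

If T ~ Lognormal(μ,σ) then ln T ~ Normal(μ,σ), so the p-quantile of ln T is μ + z_p·σ.
ln(43) = 3.761 and ln(200) = 5.298; z_{0.35} = -0.3853, z_{0.82} = 0.9154.
σ = (5.298 − 3.761)/(0.9154 − (-0.3853)) = 1.182.
μ = 3.761 − (-0.3853)·1.182 = 4.217.
E[T] = exp(μ + σ²/2) = exp(4.217 + 0.6983) = 136 days.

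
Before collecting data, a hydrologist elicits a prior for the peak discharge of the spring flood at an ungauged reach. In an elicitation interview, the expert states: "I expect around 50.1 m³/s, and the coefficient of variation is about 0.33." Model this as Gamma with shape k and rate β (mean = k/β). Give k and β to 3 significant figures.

k ≈ 9.18, β ≈ 0.183

For Gamma(k, rate β): mean = k/β, variance = k/β², so CV = 1/√k.
CV = 0.33, hence k = 1/CV² = 9.18.
Then β = k/mean = 9.18/50.1 = 0.183.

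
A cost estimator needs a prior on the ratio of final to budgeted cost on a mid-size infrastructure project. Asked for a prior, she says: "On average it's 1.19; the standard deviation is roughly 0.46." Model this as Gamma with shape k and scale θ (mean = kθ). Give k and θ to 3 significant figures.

k ≈ 6.69, θ ≈ 0.178

For Gamma(k, scale θ): mean = kθ, variance = kθ², so CV = 1/√k.
CV = SD/mean = 0.46/1.19 = 0.3866, hence k = 1/CV² = 6.69.
Then θ = mean/k = 1.19/6.69 = 0.178.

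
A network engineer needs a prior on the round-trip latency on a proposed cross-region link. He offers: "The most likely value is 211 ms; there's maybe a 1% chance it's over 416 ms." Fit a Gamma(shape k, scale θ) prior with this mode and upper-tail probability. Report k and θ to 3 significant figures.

Gamma(k,θ) with k>1 has mode (k−1)θ, so θ = 211/(k−1).
Need P(X < 416) = 0.99 with θ tied to k this way. Start at k = 2, θ = 211: P(X<416) ≈ 0.586.
Too low — raise k to concentrate. Iterating converges to k ≈ 11.7.
Then θ = 211/(11.7−1) ≈ 19.7.

k ≈ 11.7, θ ≈ 19.7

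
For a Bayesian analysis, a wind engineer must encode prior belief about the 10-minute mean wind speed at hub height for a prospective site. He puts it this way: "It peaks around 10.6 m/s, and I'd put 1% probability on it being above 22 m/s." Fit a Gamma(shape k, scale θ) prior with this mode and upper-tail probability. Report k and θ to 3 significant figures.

k ≈ 10.1, θ ≈ 1.16

Gamma(k,θ) with k>1 has mode (k−1)θ, so θ = 10.6/(k−1).
Need P(X < 22) = 0.99 with θ tied to k this way. Start at k = 2, θ = 10.6: P(X<22) ≈ 0.614.
Too low — raise k to concentrate. Iterating converges to k ≈ 10.1.
Then θ = 10.6/(10.1−1) ≈ 1.16.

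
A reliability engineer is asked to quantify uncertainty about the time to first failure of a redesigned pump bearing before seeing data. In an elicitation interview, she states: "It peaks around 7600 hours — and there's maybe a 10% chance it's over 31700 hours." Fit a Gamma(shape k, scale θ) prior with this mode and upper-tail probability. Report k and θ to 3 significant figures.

Gamma(k,θ) with k>1 has mode (k−1)θ, so θ = 7600/(k−1).
Need P(X < 31700) = 0.9 with θ tied to k this way. Start at k = 2, θ = 7600: P(X<31700) ≈ 0.920.
Too high — lower k to spread out. Iterating converges to k ≈ 1.89.
Then θ = 7600/(1.89−1) ≈ 8490.

k ≈ 1.89, θ ≈ 8490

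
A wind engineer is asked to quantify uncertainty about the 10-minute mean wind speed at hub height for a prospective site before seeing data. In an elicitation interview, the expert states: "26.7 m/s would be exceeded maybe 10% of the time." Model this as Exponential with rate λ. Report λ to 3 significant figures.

λ ≈ 0.0862

P(T > 26.7) = e^(−λ·26.7) = 0.1, so λ = −ln(0.1)/26.7 = 0.0862.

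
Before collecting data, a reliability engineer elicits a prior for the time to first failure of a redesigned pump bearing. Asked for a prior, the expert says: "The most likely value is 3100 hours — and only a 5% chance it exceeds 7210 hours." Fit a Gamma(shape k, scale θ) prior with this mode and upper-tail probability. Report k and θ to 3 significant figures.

k ≈ 4.84, θ ≈ 807

Gamma(k,θ) with k>1 has mode (k−1)θ, so θ = 3100/(k−1).
Need P(X < 7210) = 0.95 with θ tied to k this way. Start at k = 2, θ = 3100: P(X<7210) ≈ 0.675.
Too low — raise k to concentrate. Iterating converges to k ≈ 4.84.
Then θ = 3100/(4.84−1) ≈ 807.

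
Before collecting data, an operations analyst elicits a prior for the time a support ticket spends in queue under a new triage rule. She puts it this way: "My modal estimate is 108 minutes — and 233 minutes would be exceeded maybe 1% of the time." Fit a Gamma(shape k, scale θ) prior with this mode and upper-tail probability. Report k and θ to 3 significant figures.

k ≈ 9.19, θ ≈ 13.2

Gamma(k,θ) with k>1 has mode (k−1)θ, so θ = 108/(k−1).
Need P(X < 233) = 0.99 with θ tied to k this way. Start at k = 2, θ = 108: P(X<233) ≈ 0.635.
Too low — raise k to concentrate. Iterating converges to k ≈ 9.19.
Then θ = 108/(9.19−1) ≈ 13.2.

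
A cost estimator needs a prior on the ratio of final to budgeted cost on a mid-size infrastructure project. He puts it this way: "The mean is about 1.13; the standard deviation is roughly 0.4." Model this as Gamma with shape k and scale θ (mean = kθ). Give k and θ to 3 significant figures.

For Gamma(k, scale θ): mean = kθ, variance = kθ², so CV = 1/√k.
CV = SD/mean = 0.4/1.13 = 0.354, hence k = 1/CV² = 7.98.
Then θ = mean/k = 1.13/7.98 = 0.142.

k ≈ 7.98, θ ≈ 0.142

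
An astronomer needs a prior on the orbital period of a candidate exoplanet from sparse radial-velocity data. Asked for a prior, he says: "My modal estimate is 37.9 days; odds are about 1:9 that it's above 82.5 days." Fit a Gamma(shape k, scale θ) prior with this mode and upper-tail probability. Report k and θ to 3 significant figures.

k ≈ 4.18, θ ≈ 11.9

Gamma(k,θ) with k>1 has mode (k−1)θ, so θ = 37.9/(k−1).
Need P(X < 82.5) = 0.9 with θ tied to k this way. Start at k = 2, θ = 37.9: P(X<82.5) ≈ 0.640.
Too low — raise k to concentrate. Iterating converges to k ≈ 4.18.
Then θ = 37.9/(4.18−1) ≈ 11.9.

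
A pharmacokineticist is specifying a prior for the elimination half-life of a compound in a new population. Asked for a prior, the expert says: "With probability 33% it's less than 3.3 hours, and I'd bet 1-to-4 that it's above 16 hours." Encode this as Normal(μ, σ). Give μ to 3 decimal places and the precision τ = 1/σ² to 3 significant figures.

μ = 7.660, τ = 0.0102

The p-quantile of Normal(μ,σ) is μ + z_p·σ, with z_{0.33} = -0.4399 and z_{0.8} = 0.8416.
Eliminate σ: μ = (z₂·x₁ − z₁·x₂)/(z₂ − z₁) = (0.8416·3.3 − (-0.4399)·16)/1.282 = 7.660.
Then σ = (x₂ − x₁)/(z₂ − z₁) = (16 − 3.3)/1.282 = 9.910.
Precision τ = 1/σ² = 1/9.91² = 0.0102.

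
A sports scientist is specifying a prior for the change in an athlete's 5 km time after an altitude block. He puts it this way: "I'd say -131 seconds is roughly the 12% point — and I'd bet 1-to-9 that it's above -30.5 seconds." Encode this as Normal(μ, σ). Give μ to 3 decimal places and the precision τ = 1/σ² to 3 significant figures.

For Normal(μ,σ), the p-quantile is μ + z_p·σ. Here z_{0.12} = -1.175, z_{0.9} = 1.282.
So -131 = μ − 1.175σ and -30.5 = μ + 1.282σ.
Subtracting: σ = (-30.5 − -131)/(1.282 − (-1.175)) = 40.911.
Then μ = -131 − (-1.175)·40.911 = -82.930.
Precision τ = 1/σ² = 1/40.91² = 0.000597.

μ = -82.930, τ = 0.000597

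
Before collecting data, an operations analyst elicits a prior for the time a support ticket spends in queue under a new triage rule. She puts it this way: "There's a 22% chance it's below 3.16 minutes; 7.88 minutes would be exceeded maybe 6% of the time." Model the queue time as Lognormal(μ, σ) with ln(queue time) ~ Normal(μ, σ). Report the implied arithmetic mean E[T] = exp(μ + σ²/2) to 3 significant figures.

If T ~ Lognormal(μ,σ) then ln T ~ Normal(μ,σ), so the p-quantile of ln T is μ + z_p·σ.
ln(3.16) = 1.151 and ln(7.88) = 2.064; z_{0.22} = -0.7722, z_{0.94} = 1.555.
σ = (2.064 − 1.151)/(1.555 − (-0.7722)) = 0.393.
μ = 1.151 − (-0.7722)·0.393 = 1.454.
E[T] = exp(μ + σ²/2) = exp(1.454 + 0.0771) = 4.62 minutes.

E[T] ≈ 4.62 minutes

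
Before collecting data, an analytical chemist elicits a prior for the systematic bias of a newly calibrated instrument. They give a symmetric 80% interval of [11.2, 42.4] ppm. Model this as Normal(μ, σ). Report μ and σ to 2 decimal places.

μ = 26.80, σ = 12.17

A symmetric 80% interval runs μ ± z·σ with z = 1.282.
Half-width = 15.6, so σ = 15.6/1.282 = 12.17.
μ is the interval midpoint, 26.80.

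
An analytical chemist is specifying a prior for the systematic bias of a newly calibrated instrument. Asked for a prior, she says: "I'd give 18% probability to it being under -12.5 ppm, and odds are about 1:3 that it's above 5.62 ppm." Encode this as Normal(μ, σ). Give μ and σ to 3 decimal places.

μ = -2.067, σ = 11.397

The p-quantile of Normal(μ,σ) is μ + z_p·σ, with z_{0.18} = -0.9154 and z_{0.75} = 0.6745.
Eliminate σ: μ = (z₂·x₁ − z₁·x₂)/(z₂ − z₁) = (0.6745·-12.5 − (-0.9154)·5.62)/1.59 = -2.067.
Then σ = (x₂ − x₁)/(z₂ − z₁) = (5.62 − -12.5)/1.59 = 11.397.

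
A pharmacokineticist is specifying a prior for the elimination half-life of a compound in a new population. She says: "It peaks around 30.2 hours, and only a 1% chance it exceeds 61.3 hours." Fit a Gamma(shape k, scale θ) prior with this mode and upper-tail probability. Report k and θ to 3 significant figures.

k ≈ 10.8, θ ≈ 3.09

Gamma(k,θ) with k>1 has mode (k−1)θ, so θ = 30.2/(k−1).
Need P(X < 61.3) = 0.99 with θ tied to k this way. Start at k = 2, θ = 30.2: P(X<61.3) ≈ 0.602.
Too low — raise k to concentrate. Iterating converges to k ≈ 10.8.
Then θ = 30.2/(10.8−1) ≈ 3.09.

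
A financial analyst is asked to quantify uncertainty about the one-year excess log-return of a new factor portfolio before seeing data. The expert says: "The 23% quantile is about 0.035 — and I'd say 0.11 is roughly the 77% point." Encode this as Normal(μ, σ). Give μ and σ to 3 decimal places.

The p-quantile of Normal(μ,σ) is μ + z_p·σ, with z_{0.23} = -0.7388 and z_{0.77} = 0.7388.
Eliminate σ: μ = (z₂·x₁ − z₁·x₂)/(z₂ − z₁) = (0.7388·0.035 − (-0.7388)·0.11)/1.478 = 0.073.
Then σ = (x₂ − x₁)/(z₂ − z₁) = (0.11 − 0.035)/1.478 = 0.051.

μ = 0.073, σ = 0.051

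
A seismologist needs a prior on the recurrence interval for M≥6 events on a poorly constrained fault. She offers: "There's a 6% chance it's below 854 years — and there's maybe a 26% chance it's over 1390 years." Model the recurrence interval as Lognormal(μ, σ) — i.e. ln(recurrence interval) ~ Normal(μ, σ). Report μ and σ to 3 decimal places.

μ ≈ 7.094, σ ≈ 0.222

If T ~ Lognormal(μ,σ) then ln T ~ Normal(μ,σ), so the p-quantile of ln T is μ + z_p·σ.
ln(854) = 6.75 and ln(1390) = 7.237; z_{0.06} = -1.555, z_{0.74} = 0.6433.
σ = (7.237 − 6.75)/(0.6433 − (-1.555)) = 0.222.
μ = 6.75 − (-1.555)·0.222 = 7.094.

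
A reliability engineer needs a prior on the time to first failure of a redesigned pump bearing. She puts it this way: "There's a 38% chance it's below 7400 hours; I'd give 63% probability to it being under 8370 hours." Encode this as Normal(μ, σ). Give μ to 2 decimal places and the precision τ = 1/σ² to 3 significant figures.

μ = 7864.93, τ = 4.32e-07

For Normal(μ,σ), the p-quantile is μ + z_p·σ. Here z_{0.38} = -0.3055, z_{0.63} = 0.3319.
So 7400 = μ − 0.3055σ and 8370 = μ + 0.3319σ.
Subtracting: σ = (8370 − 7400)/(0.3319 − (-0.3055)) = 1521.96.
Then μ = 7400 − (-0.3055)·1521.96 = 7864.93.
Precision τ = 1/σ² = 1/1522² = 4.32e-07.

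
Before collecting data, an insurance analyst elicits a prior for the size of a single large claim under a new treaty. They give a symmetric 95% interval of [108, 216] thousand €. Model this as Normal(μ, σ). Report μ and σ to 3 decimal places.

A symmetric 95% interval runs μ ± z·σ with z = 1.96.
Half-width = 54, so σ = 54/1.96 = 27.552.
μ is the interval midpoint, 162.000.

μ = 162.000, σ = 27.552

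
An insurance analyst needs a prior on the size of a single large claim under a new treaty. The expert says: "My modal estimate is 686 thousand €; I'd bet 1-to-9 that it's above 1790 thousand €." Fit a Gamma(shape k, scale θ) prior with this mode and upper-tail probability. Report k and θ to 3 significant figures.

Gamma(k,θ) with k>1 has mode (k−1)θ, so θ = 686/(k−1).
Need P(X < 1790) = 0.9 with θ tied to k this way. Start at k = 2, θ = 686: P(X<1790) ≈ 0.734.
Too low — raise k to concentrate. Iterating converges to k ≈ 3.08.
Then θ = 686/(3.08−1) ≈ 329.

k ≈ 3.08, θ ≈ 329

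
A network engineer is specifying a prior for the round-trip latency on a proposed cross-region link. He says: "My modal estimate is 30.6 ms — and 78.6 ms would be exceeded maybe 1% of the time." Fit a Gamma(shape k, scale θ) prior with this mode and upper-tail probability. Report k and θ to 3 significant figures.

Gamma(k,θ) with k>1 has mode (k−1)θ, so θ = 30.6/(k−1).
Need P(X < 78.6) = 0.99 with θ tied to k this way. Start at k = 2, θ = 30.6: P(X<78.6) ≈ 0.726.
Too low — raise k to concentrate. Iterating converges to k ≈ 6.24.
Then θ = 30.6/(6.24−1) ≈ 5.84.

k ≈ 6.24, θ ≈ 5.84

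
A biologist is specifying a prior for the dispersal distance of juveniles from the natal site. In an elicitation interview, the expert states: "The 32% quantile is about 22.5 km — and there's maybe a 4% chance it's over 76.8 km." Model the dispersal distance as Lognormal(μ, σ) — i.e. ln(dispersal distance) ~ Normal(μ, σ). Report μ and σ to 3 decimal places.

If T ~ Lognormal(μ,σ) then ln T ~ Normal(μ,σ), so the p-quantile of ln T is μ + z_p·σ.
ln(22.5) = 3.114 and ln(76.8) = 4.341; z_{0.32} = -0.4677, z_{0.96} = 1.751.
σ = (4.341 − 3.114)/(1.751 − (-0.4677)) = 0.553.
μ = 3.114 − (-0.4677)·0.553 = 3.372.

μ ≈ 3.372, σ ≈ 0.553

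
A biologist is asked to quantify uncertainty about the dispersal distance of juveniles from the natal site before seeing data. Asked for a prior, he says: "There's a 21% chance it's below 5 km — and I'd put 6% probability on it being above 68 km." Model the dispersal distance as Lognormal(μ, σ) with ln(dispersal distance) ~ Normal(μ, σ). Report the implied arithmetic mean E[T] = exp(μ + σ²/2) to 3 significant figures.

E[T] ≈ 22.5 km

If T ~ Lognormal(μ,σ) then ln T ~ Normal(μ,σ), so the p-quantile of ln T is μ + z_p·σ.
ln(5) = 1.609 and ln(68) = 4.22; z_{0.21} = -0.8064, z_{0.94} = 1.555.
σ = (4.22 − 1.609)/(1.555 − (-0.8064)) = 1.105.
μ = 1.609 − (-0.8064)·1.105 = 2.501.
E[T] = exp(μ + σ²/2) = exp(2.501 + 0.6110) = 22.5 km.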